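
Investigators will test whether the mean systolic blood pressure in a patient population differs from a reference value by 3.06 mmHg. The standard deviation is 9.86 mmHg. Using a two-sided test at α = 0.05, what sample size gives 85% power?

94

For a one-sample z-test, n = ((z_{α/2} + z_β)·σ/δ)².
z_{α/2} = 1.960 (two-sided α = 0.05); z_β = 1.036 (power 85% → β = 0.15).
n = (2.996 × 9.86 / 3.06)² = 93.20
Round up: n = 94.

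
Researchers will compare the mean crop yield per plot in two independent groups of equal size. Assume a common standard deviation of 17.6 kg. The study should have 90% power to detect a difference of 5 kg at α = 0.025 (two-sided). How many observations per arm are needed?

308 per group

For two equal groups, n per group = 2·((z_{α/2} + z_β)·σ/δ)².
z_{α/2} = 2.241; z_β = 1.282 (power 90%).
n = 2 × (3.523 × 17.6 / 5)² = 2 × 153.78 = 307.56
Round up: n = 308 per group.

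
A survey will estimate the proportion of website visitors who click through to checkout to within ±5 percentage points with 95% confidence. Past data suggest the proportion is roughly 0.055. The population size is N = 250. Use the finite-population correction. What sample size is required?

For a proportion with margin E = 0.05 at 95% confidence, z = 1.960.
n = p̂(1−p̂)(z/E)² = 0.055 × 0.945 × (1.960/0.05)² = 79.87 — call this n₀.
Finite-population correction with N = 250: n = n₀ / (1 + (n₀−1)/N) = 79.87 / 1.315 = 60.74
Round up: n = 61.

61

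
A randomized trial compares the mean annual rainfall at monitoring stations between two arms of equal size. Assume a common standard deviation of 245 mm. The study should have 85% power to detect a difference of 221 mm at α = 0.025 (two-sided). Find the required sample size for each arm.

27 per group

For two equal groups, n per group = 2·((z_{α/2} + z_β)·σ/δ)².
z_{α/2} = 2.241; z_β = 1.036 (power 85%).
n = 2 × (3.277 × 245 / 221)² = 2 × 13.20 = 26.40
Round up: n = 27 per group.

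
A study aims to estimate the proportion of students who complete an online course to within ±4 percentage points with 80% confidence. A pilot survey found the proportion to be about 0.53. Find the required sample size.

256

For a proportion with margin E = 0.04 at 80% confidence, z = 1.282.
n = p̂(1−p̂)(z/E)² = 0.53 × 0.47 × (1.282/0.04)² = 255.88
Round up: n = 256.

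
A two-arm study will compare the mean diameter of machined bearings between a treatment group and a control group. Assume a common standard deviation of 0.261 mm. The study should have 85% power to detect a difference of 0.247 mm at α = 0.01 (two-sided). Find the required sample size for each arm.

30 per group

For two equal groups, n per group = 2·((z_{α/2} + z_β)·σ/δ)².
z_{α/2} = 2.576; z_β = 1.036 (power 85%).
n = 2 × (3.612 × 0.261 / 0.247)² = 2 × 14.57 = 29.14
Round up: n = 30 per group.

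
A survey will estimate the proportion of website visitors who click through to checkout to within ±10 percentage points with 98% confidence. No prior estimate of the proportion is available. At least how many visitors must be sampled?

136

For a proportion with margin E = 0.1 at 98% confidence, z = 2.326.
With no prior estimate, use p = 0.5, which maximizes p(1−p) at 0.25.
n = 0.25 × (z/E)² = 0.25 × (2.326/0.1)² = 135.26
Round up: n = 136.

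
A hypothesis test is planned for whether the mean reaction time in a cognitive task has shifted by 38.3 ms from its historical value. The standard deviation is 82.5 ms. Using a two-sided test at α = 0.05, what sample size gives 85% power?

n = 42

For a one-sample z-test, n = ((z_{α/2} + z_β)·σ/δ)².
z_{α/2} = 1.960 (two-sided α = 0.05); z_β = 1.036 (power 85% → β = 0.15).
n = (2.996 × 82.5 / 38.3)² = 41.65
Round up: n = 42.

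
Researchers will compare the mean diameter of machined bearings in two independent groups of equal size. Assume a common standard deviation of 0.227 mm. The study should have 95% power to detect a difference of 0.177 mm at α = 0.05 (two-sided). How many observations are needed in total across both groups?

86 total

For two equal groups, n per group = 2·((z_{α/2} + z_β)·σ/δ)².
z_{α/2} = 1.960; z_β = 1.645 (power 95%).
n = 2 × (3.605 × 0.227 / 0.177)² = 2 × 21.38 = 42.76
Round up: n = 43 per group.
Total across both groups: 2 × 43 = 86.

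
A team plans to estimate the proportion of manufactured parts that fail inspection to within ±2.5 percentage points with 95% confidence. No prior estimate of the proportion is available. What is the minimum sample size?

n = 1537

For a proportion with margin E = 0.025 at 95% confidence, z = 1.960.
With no prior estimate, use p = 0.5, which maximizes p(1−p) at 0.25.
n = 0.25 × (z/E)² = 0.25 × (1.960/0.025)² = 1536.64
Round up: n = 1537.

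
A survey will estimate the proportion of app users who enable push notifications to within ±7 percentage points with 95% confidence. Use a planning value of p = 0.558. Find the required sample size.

For a proportion with margin E = 0.07 at 95% confidence, z = 1.960.
n = p̂(1−p̂)(z/E)² = 0.558 × 0.442 × (1.960/0.07)² = 193.36
Round up: n = 194.

194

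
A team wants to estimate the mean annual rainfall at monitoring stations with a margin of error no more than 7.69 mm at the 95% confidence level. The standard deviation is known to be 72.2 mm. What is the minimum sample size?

n = 339

For a mean, the margin of error is E = z·σ/√n, so n = (zσ/E)².
At 95% confidence, z = 1.960.
n = (1.960 × 72.2 / 7.69)² = 338.64
Round up: n = 339.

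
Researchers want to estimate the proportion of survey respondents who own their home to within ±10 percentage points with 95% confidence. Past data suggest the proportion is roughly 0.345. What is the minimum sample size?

n = 87

For a proportion with margin E = 0.1 at 95% confidence, z = 1.960.
n = p̂(1−p̂)(z/E)² = 0.345 × 0.655 × (1.960/0.1)² = 86.81
Round up: n = 87.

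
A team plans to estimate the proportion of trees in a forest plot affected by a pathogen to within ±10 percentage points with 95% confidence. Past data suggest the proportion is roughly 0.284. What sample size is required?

For a proportion with margin E = 0.1 at 95% confidence, z = 1.960.
n = p̂(1−p̂)(z/E)² = 0.284 × 0.716 × (1.960/0.1)² = 78.12
Round up: n = 79.

79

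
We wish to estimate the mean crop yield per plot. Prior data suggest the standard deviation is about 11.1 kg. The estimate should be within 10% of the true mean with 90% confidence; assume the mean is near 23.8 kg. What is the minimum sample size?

For a mean, the margin of error is E = z·σ/√n, so n = (zσ/E)².
At 90% confidence, z = 1.645.
E = 10% of 23.8 = 2.38 kg.
n = (1.645 × 11.1 / 2.38)² = 58.86
Round up: n = 59.

59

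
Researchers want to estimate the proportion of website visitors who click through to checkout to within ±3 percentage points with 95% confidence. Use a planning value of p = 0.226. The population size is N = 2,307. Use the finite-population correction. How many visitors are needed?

565

For a proportion with margin E = 0.03 at 95% confidence, z = 1.960.
n = p̂(1−p̂)(z/E)² = 0.226 × 0.774 × (1.960/0.03)² = 746.65 — call this n₀.
Finite-population correction with N = 2,307: n = n₀ / (1 + (n₀−1)/N) = 746.65 / 1.323 = 564.36
Round up: n = 565.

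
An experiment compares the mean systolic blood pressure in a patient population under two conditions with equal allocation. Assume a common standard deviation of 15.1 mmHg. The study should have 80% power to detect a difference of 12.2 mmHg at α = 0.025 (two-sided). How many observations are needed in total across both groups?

For two equal groups, n per group = 2·((z_{α/2} + z_β)·σ/δ)².
z_{α/2} = 2.241; z_β = 0.842 (power 80%).
n = 2 × (3.083 × 15.1 / 12.2)² = 2 × 14.56 = 29.12
Round up: n = 30 per group.
Total across both groups: 2 × 30 = 60.

60 total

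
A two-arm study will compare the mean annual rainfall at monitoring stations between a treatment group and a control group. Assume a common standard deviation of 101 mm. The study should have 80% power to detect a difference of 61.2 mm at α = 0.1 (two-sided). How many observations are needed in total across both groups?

68 total

For two equal groups, n per group = 2·((z_{α/2} + z_β)·σ/δ)².
z_{α/2} = 1.645; z_β = 0.842 (power 80%).
n = 2 × (2.487 × 101 / 61.2)² = 2 × 16.85 = 33.70
Round up: n = 34 per group.
Total across both groups: 2 × 34 = 68.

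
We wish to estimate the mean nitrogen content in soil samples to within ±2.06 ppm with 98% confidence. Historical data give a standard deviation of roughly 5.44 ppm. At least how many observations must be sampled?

n = 38

For a mean, the margin of error is E = z·σ/√n, so n = (zσ/E)².
At 98% confidence, z = 2.326.
n = (2.326 × 5.44 / 2.06)² = 37.73
Round up: n = 38.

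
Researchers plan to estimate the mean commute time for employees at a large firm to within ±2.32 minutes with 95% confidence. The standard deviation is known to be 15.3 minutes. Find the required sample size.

For a mean, the margin of error is E = z·σ/√n, so n = (zσ/E)².
At 95% confidence, z = 1.960.
n = (1.960 × 15.3 / 2.32)² = 167.08
Round up: n = 168.

168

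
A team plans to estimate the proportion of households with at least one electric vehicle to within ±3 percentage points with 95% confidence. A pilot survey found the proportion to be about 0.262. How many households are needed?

n = 826

For a proportion with margin E = 0.03 at 95% confidence, z = 1.960.
n = p̂(1−p̂)(z/E)² = 0.262 × 0.738 × (1.960/0.03)² = 825.33
Round up: n = 826.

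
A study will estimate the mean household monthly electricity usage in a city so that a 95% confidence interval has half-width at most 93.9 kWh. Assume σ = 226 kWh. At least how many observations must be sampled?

23

For a mean, the margin of error is E = z·σ/√n, so n = (zσ/E)².
At 95% confidence, z = 1.960.
n = (1.960 × 226 / 93.9)² = 22.25
Round up: n = 23.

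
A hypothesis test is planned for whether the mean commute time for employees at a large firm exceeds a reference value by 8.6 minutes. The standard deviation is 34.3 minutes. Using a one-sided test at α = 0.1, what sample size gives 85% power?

For a one-sample z-test, n = ((z_α + z_β)·σ/δ)².
z_α = 1.282 (one-sided α = 0.1); z_β = 1.036 (power 85% → β = 0.15).
n = (2.318 × 34.3 / 8.6)² = 85.47
Round up: n = 86.

86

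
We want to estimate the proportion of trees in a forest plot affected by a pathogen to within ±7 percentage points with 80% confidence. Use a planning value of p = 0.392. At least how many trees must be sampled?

n = 80

For a proportion with margin E = 0.07 at 80% confidence, z = 1.282.
n = p̂(1−p̂)(z/E)² = 0.392 × 0.608 × (1.282/0.07)² = 79.94
Round up: n = 80.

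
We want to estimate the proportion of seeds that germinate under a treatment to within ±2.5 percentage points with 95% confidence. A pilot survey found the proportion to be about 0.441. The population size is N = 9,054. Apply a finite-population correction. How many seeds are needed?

1299

For a proportion with margin E = 0.025 at 95% confidence, z = 1.960.
n = p̂(1−p̂)(z/E)² = 0.441 × 0.559 × (1.960/0.025)² = 1515.24 — call this n₀.
Finite-population correction with N = 9,054: n = n₀ / (1 + (n₀−1)/N) = 1515.24 / 1.167 = 1298.41
Round up: n = 1299.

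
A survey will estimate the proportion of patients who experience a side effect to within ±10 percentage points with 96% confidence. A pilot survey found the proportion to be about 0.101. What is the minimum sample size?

39

For a proportion with margin E = 0.1 at 96% confidence, z = 2.054.
n = p̂(1−p̂)(z/E)² = 0.101 × 0.899 × (2.054/0.1)² = 38.31
Round up: n = 39.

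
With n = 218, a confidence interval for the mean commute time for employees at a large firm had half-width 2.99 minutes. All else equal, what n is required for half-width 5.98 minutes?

55

Margin of error scales as 1/√n, so n₂ = n₁·(E₁/E₂)².
n₂ = 218 × (2.99/5.98)² = 218 × 0.25 = 54.50
Round up: n₂ = 55.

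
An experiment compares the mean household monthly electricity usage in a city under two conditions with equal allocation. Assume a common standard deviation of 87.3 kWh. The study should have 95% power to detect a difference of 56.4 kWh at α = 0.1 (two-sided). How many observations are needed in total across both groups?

For two equal groups, n per group = 2·((z_{α/2} + z_β)·σ/δ)².
z_{α/2} = 1.645; z_β = 1.645 (power 95%).
n = 2 × (3.290 × 87.3 / 56.4)² = 2 × 25.93 = 51.86
Round up: n = 52 per group.
Total across both groups: 2 × 52 = 104.

104 total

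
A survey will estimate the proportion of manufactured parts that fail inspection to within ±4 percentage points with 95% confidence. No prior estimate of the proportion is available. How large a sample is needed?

601

For a proportion with margin E = 0.04 at 95% confidence, z = 1.960.
With no prior estimate, use p = 0.5, which maximizes p(1−p) at 0.25.
n = 0.25 × (z/E)² = 0.25 × (1.960/0.04)² = 600.25
Round up: n = 601.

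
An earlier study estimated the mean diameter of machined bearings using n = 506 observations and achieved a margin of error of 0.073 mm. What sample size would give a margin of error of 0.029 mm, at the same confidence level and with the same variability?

n = 3207

Margin of error scales as 1/√n, so n₂ = n₁·(E₁/E₂)².
n₂ = 506 × (0.073/0.029)² = 506 × 6.337 = 3206.52
Round up: n₂ = 3207.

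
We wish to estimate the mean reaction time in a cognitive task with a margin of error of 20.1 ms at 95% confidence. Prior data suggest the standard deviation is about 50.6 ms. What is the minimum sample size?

For a mean, the margin of error is E = z·σ/√n, so n = (zσ/E)².
At 95% confidence, z = 1.960.
n = (1.960 × 50.6 / 20.1)² = 24.35
Round up: n = 25.

25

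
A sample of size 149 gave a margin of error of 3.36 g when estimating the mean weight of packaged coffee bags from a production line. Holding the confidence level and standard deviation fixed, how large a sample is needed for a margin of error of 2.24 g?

Margin of error scales as 1/√n, so n₂ = n₁·(E₁/E₂)².
n₂ = 149 × (3.36/2.24)² = 149 × 2.25 = 335.25
Round up: n₂ = 336.

336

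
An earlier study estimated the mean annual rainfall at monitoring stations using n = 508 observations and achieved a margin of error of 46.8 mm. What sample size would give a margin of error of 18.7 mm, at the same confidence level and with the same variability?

n = 3182

Margin of error scales as 1/√n, so n₂ = n₁·(E₁/E₂)².
n₂ = 508 × (46.8/18.7)² = 508 × 6.263 = 3181.60
Round up: n₂ = 3182.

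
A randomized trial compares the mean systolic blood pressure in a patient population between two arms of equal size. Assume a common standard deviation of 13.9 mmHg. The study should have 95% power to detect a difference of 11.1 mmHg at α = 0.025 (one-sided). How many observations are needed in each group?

For two equal groups, n per group = 2·((z_α + z_β)·σ/δ)².
z_α = 1.960; z_β = 1.645 (power 95%).
n = 2 × (3.605 × 13.9 / 11.1)² = 2 × 20.38 = 40.76
Round up: n = 41 per group.

41 per group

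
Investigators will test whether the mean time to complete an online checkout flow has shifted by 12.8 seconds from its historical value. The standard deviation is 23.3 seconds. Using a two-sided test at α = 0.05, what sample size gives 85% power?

For a one-sample z-test, n = ((z_{α/2} + z_β)·σ/δ)².
z_{α/2} = 1.960 (two-sided α = 0.05); z_β = 1.036 (power 85% → β = 0.15).
n = (2.996 × 23.3 / 12.8)² = 29.74
Round up: n = 30.

n = 30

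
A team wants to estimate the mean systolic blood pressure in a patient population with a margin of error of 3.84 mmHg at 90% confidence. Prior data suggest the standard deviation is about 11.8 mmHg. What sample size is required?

For a mean, the margin of error is E = z·σ/√n, so n = (zσ/E)².
At 90% confidence, z = 1.645.
n = (1.645 × 11.8 / 3.84)² = 25.55
Round up: n = 26.

n = 26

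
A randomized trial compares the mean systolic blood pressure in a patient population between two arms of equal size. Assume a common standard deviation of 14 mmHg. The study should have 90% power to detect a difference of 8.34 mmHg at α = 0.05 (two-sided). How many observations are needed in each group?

For two equal groups, n per group = 2·((z_{α/2} + z_β)·σ/δ)².
z_{α/2} = 1.960; z_β = 1.282 (power 90%).
n = 2 × (3.242 × 14 / 8.34)² = 2 × 29.62 = 59.24
Round up: n = 60 per group.

60 per group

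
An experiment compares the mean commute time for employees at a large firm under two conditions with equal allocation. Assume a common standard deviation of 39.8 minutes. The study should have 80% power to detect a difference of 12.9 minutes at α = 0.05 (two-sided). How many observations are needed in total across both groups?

300 total

For two equal groups, n per group = 2·((z_{α/2} + z_β)·σ/δ)².
z_{α/2} = 1.960; z_β = 0.842 (power 80%).
n = 2 × (2.802 × 39.8 / 12.9)² = 2 × 74.73 = 149.46
Round up: n = 150 per group.
Total across both groups: 2 × 150 = 300.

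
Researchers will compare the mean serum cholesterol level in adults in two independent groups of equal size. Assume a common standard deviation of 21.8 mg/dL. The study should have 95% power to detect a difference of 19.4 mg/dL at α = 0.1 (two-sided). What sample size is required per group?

28 per group

For two equal groups, n per group = 2·((z_{α/2} + z_β)·σ/δ)².
z_{α/2} = 1.645; z_β = 1.645 (power 95%).
n = 2 × (3.290 × 21.8 / 19.4)² = 2 × 13.67 = 27.34
Round up: n = 28 per group.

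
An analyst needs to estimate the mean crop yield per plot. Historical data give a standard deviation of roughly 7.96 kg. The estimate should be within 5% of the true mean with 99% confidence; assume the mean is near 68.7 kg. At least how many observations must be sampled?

n = 36

For a mean, the margin of error is E = z·σ/√n, so n = (zσ/E)².
At 99% confidence, z = 2.576.
E = 5% of 68.7 = 3.435 kg.
n = (2.576 × 7.96 / 3.435)² = 35.63
Round up: n = 36.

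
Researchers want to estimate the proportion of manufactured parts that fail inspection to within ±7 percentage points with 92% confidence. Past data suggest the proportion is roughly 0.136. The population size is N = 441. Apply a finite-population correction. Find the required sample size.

n = 64

For a proportion with margin E = 0.07 at 92% confidence, z = 1.751.
n = p̂(1−p̂)(z/E)² = 0.136 × 0.864 × (1.751/0.07)² = 73.52 — call this n₀.
Finite-population correction with N = 441: n = n₀ / (1 + (n₀−1)/N) = 73.52 / 1.164 = 63.16
Round up: n = 64.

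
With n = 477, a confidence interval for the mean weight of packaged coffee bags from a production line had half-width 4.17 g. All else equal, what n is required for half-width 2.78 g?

Margin of error scales as 1/√n, so n₂ = n₁·(E₁/E₂)².
n₂ = 477 × (4.17/2.78)² = 477 × 2.25 = 1073.25
Round up: n₂ = 1074.

1074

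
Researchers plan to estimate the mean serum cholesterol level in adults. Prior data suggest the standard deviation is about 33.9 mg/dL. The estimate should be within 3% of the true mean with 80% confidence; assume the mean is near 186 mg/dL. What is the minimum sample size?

61

For a mean, the margin of error is E = z·σ/√n, so n = (zσ/E)².
At 80% confidence, z = 1.282.
E = 3% of 186 = 5.58 mg/dL.
n = (1.282 × 33.9 / 5.58)² = 60.66
Round up: n = 61.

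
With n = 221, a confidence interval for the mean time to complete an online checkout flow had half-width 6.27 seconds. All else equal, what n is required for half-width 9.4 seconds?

Margin of error scales as 1/√n, so n₂ = n₁·(E₁/E₂)².
n₂ = 221 × (6.27/9.4)² = 221 × 0.4449 = 98.32
Round up: n₂ = 99.

99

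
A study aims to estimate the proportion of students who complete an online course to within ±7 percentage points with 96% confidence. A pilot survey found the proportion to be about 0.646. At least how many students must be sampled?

197

For a proportion with margin E = 0.07 at 96% confidence, z = 2.054.
n = p̂(1−p̂)(z/E)² = 0.646 × 0.354 × (2.054/0.07)² = 196.90
Round up: n = 197.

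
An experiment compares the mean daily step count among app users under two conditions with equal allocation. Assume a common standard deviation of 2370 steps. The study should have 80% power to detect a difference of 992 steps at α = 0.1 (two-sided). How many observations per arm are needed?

For two equal groups, n per group = 2·((z_{α/2} + z_β)·σ/δ)².
z_{α/2} = 1.645; z_β = 0.842 (power 80%).
n = 2 × (2.487 × 2370 / 992)² = 2 × 35.30 = 70.60
Round up: n = 71 per group.

71 per group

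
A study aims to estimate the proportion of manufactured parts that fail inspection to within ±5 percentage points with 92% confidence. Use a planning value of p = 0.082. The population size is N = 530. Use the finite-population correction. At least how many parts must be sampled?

79

For a proportion with margin E = 0.05 at 92% confidence, z = 1.751.
n = p̂(1−p̂)(z/E)² = 0.082 × 0.918 × (1.751/0.05)² = 92.32 — call this n₀.
Finite-population correction with N = 530: n = n₀ / (1 + (n₀−1)/N) = 92.32 / 1.172 = 78.77
Round up: n = 79.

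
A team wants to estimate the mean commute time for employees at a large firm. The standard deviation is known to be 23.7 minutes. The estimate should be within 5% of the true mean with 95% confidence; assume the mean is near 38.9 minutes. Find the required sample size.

For a mean, the margin of error is E = z·σ/√n, so n = (zσ/E)².
At 95% confidence, z = 1.960.
E = 5% of 38.9 = 1.945 minutes.
n = (1.960 × 23.7 / 1.945)² = 570.39
Round up: n = 571.

571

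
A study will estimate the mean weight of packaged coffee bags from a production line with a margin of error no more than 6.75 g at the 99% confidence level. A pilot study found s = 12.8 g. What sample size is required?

n = 24

For a mean, the margin of error is E = z·σ/√n, so n = (zσ/E)².
At 99% confidence, z = 2.576.
n = (2.576 × 12.8 / 6.75)² = 23.86
Round up: n = 24.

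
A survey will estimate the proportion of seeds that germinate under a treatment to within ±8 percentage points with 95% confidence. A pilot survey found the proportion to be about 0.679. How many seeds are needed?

131

For a proportion with margin E = 0.08 at 95% confidence, z = 1.960.
n = p̂(1−p̂)(z/E)² = 0.679 × 0.321 × (1.960/0.08)² = 130.83
Round up: n = 131.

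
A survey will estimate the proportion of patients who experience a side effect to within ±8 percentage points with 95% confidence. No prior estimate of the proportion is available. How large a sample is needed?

For a proportion with margin E = 0.08 at 95% confidence, z = 1.960.
With no prior estimate, use p = 0.5, which maximizes p(1−p) at 0.25.
n = 0.25 × (z/E)² = 0.25 × (1.960/0.08)² = 150.06
Round up: n = 151.

n = 151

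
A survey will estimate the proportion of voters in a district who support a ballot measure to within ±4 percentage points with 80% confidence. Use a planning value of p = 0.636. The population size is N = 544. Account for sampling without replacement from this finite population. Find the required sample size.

n = 166

For a proportion with margin E = 0.04 at 80% confidence, z = 1.282.
n = p̂(1−p̂)(z/E)² = 0.636 × 0.364 × (1.282/0.04)² = 237.80 — call this n₀.
Finite-population correction with N = 544: n = n₀ / (1 + (n₀−1)/N) = 237.80 / 1.435 = 165.71
Round up: n = 166.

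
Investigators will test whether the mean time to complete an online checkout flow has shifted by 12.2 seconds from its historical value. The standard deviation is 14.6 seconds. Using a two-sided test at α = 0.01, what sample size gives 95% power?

26

For a one-sample z-test, n = ((z_{α/2} + z_β)·σ/δ)².
z_{α/2} = 2.576 (two-sided α = 0.01); z_β = 1.645 (power 95% → β = 0.05).
n = (4.221 × 14.6 / 12.2)² = 25.52
Round up: n = 26.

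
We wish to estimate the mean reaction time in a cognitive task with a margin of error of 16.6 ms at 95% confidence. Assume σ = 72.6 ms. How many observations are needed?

For a mean, the margin of error is E = z·σ/√n, so n = (zσ/E)².
At 95% confidence, z = 1.960.
n = (1.960 × 72.6 / 16.6)² = 73.48
Round up: n = 74.

74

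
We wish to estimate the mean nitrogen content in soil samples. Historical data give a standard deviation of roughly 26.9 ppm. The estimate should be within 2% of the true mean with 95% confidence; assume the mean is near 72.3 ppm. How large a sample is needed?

1330

For a mean, the margin of error is E = z·σ/√n, so n = (zσ/E)².
At 95% confidence, z = 1.960.
E = 2% of 72.3 = 1.446 ppm.
n = (1.960 × 26.9 / 1.446)² = 1329.47
Round up: n = 1330.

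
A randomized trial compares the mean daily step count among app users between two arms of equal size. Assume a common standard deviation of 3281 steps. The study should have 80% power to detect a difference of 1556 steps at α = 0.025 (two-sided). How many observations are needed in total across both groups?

For two equal groups, n per group = 2·((z_{α/2} + z_β)·σ/δ)².
z_{α/2} = 2.241; z_β = 0.842 (power 80%).
n = 2 × (3.083 × 3281 / 1556)² = 2 × 42.26 = 84.52
Round up: n = 85 per group.
Total across both groups: 2 × 85 = 170.

170 total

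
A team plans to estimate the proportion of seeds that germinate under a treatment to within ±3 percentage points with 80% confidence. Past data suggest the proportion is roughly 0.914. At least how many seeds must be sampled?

For a proportion with margin E = 0.03 at 80% confidence, z = 1.282.
n = p̂(1−p̂)(z/E)² = 0.914 × 0.086 × (1.282/0.03)² = 143.54
Round up: n = 144.

n = 144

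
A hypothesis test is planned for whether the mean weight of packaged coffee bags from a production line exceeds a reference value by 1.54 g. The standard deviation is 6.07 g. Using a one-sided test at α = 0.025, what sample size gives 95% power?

For a one-sample z-test, n = ((z_α + z_β)·σ/δ)².
z_α = 1.960 (one-sided α = 0.025); z_β = 1.645 (power 95% → β = 0.05).
n = (3.605 × 6.07 / 1.54)² = 201.90
Round up: n = 202.

202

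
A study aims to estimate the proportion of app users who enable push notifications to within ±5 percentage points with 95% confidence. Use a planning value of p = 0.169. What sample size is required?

For a proportion with margin E = 0.05 at 95% confidence, z = 1.960.
n = p̂(1−p̂)(z/E)² = 0.169 × 0.831 × (1.960/0.05)² = 215.80
Round up: n = 216.

216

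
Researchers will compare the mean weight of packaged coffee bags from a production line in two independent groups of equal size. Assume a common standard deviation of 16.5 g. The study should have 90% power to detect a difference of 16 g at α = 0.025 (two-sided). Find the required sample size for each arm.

27 per group

For two equal groups, n per group = 2·((z_{α/2} + z_β)·σ/δ)².
z_{α/2} = 2.241; z_β = 1.282 (power 90%).
n = 2 × (3.523 × 16.5 / 16)² = 2 × 13.20 = 26.40
Round up: n = 27 per group.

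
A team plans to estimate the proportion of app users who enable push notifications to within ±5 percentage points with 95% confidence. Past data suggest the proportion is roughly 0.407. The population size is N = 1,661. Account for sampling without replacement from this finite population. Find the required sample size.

n = 304

For a proportion with margin E = 0.05 at 95% confidence, z = 1.960.
n = p̂(1−p̂)(z/E)² = 0.407 × 0.593 × (1.960/0.05)² = 370.87 — call this n₀.
Finite-population correction with N = 1,661: n = n₀ / (1 + (n₀−1)/N) = 370.87 / 1.223 = 303.25
Round up: n = 304.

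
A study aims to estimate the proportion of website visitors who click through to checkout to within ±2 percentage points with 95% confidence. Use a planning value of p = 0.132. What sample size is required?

n = 1101

For a proportion with margin E = 0.02 at 95% confidence, z = 1.960.
n = p̂(1−p̂)(z/E)² = 0.132 × 0.868 × (1.960/0.02)² = 1100.39
Round up: n = 1101.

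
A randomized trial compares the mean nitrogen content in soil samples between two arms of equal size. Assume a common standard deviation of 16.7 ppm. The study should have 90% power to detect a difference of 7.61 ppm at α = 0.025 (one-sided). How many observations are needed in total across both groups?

For two equal groups, n per group = 2·((z_α + z_β)·σ/δ)².
z_α = 1.960; z_β = 1.282 (power 90%).
n = 2 × (3.242 × 16.7 / 7.61)² = 2 × 50.62 = 101.24
Round up: n = 102 per group.
Total across both groups: 2 × 102 = 204.

204 total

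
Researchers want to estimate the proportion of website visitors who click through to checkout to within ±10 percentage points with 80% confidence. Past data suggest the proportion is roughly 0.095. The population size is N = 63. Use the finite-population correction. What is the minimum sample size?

For a proportion with margin E = 0.1 at 80% confidence, z = 1.282.
n = p̂(1−p̂)(z/E)² = 0.095 × 0.905 × (1.282/0.1)² = 14.13 — call this n₀.
Finite-population correction with N = 63: n = n₀ / (1 + (n₀−1)/N) = 14.13 / 1.208 = 11.70
Round up: n = 12.

12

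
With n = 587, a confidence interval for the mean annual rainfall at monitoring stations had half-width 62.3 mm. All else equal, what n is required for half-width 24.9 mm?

Margin of error scales as 1/√n, so n₂ = n₁·(E₁/E₂)².
n₂ = 587 × (62.3/24.9)² = 587 × 6.26 = 3674.62
Round up: n₂ = 3675.

3675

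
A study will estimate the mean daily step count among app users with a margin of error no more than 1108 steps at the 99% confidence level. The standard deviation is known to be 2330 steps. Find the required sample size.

30

For a mean, the margin of error is E = z·σ/√n, so n = (zσ/E)².
At 99% confidence, z = 2.576.
n = (2.576 × 2330 / 1108)² = 29.34
Round up: n = 30.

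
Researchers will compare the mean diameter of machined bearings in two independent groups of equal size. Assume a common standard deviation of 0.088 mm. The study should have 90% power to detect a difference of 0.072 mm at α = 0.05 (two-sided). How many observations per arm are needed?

32 per group

For two equal groups, n per group = 2·((z_{α/2} + z_β)·σ/δ)².
z_{α/2} = 1.960; z_β = 1.282 (power 90%).
n = 2 × (3.242 × 0.088 / 0.072)² = 2 × 15.70 = 31.40
Round up: n = 32 per group.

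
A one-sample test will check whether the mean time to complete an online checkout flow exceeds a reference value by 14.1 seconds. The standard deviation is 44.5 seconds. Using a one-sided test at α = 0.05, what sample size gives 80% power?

n = 62

For a one-sample z-test, n = ((z_α + z_β)·σ/δ)².
z_α = 1.645 (one-sided α = 0.05); z_β = 0.842 (power 80% → β = 0.2).
n = (2.487 × 44.5 / 14.1)² = 61.61
Round up: n = 62.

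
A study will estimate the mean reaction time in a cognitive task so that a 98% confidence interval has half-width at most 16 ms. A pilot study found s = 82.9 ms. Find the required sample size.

146

For a mean, the margin of error is E = z·σ/√n, so n = (zσ/E)².
At 98% confidence, z = 2.326.
n = (2.326 × 82.9 / 16)² = 145.24
Round up: n = 146.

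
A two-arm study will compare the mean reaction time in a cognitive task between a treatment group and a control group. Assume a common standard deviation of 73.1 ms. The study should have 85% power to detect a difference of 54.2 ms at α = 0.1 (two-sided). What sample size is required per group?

For two equal groups, n per group = 2·((z_{α/2} + z_β)·σ/δ)².
z_{α/2} = 1.645; z_β = 1.036 (power 85%).
n = 2 × (2.681 × 73.1 / 54.2)² = 2 × 13.07 = 26.14
Round up: n = 27 per group.

27 per group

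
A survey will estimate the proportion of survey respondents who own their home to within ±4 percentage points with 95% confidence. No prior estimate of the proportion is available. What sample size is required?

For a proportion with margin E = 0.04 at 95% confidence, z = 1.960.
With no prior estimate, use p = 0.5, which maximizes p(1−p) at 0.25.
n = 0.25 × (z/E)² = 0.25 × (1.960/0.04)² = 600.25
Round up: n = 601.

601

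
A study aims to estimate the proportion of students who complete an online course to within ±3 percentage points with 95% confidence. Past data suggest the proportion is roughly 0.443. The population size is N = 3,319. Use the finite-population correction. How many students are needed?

For a proportion with margin E = 0.03 at 95% confidence, z = 1.960.
n = p̂(1−p̂)(z/E)² = 0.443 × 0.557 × (1.960/0.03)² = 1053.24 — call this n₀.
Finite-population correction with N = 3,319: n = n₀ / (1 + (n₀−1)/N) = 1053.24 / 1.317 = 799.73
Round up: n = 800.

800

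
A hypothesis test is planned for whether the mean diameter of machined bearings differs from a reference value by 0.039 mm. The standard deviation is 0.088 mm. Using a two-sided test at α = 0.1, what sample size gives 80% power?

n = 32

For a one-sample z-test, n = ((z_{α/2} + z_β)·σ/δ)².
z_{α/2} = 1.645 (two-sided α = 0.1); z_β = 0.842 (power 80% → β = 0.2).
n = (2.487 × 0.088 / 0.039)² = 31.49
Round up: n = 32.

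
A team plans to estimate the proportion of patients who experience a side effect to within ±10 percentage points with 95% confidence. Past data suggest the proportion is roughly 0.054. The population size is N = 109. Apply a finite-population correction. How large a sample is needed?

17

For a proportion with margin E = 0.1 at 95% confidence, z = 1.960.
n = p̂(1−p̂)(z/E)² = 0.054 × 0.946 × (1.960/0.1)² = 19.62 — call this n₀.
Finite-population correction with N = 109: n = n₀ / (1 + (n₀−1)/N) = 19.62 / 1.171 = 16.75
Round up: n = 17.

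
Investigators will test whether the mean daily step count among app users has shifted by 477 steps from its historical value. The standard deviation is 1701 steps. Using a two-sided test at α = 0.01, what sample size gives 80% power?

149

For a one-sample z-test, n = ((z_{α/2} + z_β)·σ/δ)².
z_{α/2} = 2.576 (two-sided α = 0.01); z_β = 0.842 (power 80% → β = 0.2).
n = (3.418 × 1701 / 477)² = 148.56
Round up: n = 149.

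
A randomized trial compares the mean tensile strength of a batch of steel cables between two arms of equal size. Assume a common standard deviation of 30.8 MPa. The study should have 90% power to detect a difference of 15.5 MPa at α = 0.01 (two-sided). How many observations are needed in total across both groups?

For two equal groups, n per group = 2·((z_{α/2} + z_β)·σ/δ)².
z_{α/2} = 2.576; z_β = 1.282 (power 90%).
n = 2 × (3.858 × 30.8 / 15.5)² = 2 × 58.77 = 117.54
Round up: n = 118 per group.
Total across both groups: 2 × 118 = 236.

236 total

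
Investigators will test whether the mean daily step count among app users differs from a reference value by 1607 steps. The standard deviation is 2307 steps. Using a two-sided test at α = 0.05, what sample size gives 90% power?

For a one-sample z-test, n = ((z_{α/2} + z_β)·σ/δ)².
z_{α/2} = 1.960 (two-sided α = 0.05); z_β = 1.282 (power 90% → β = 0.1).
n = (3.242 × 2307 / 1607)² = 21.66
Round up: n = 22.

22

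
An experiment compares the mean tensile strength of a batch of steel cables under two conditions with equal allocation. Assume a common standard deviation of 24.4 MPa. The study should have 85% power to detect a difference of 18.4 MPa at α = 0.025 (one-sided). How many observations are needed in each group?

For two equal groups, n per group = 2·((z_α + z_β)·σ/δ)².
z_α = 1.960; z_β = 1.036 (power 85%).
n = 2 × (2.996 × 24.4 / 18.4)² = 2 × 15.78 = 31.56
Round up: n = 32 per group.

32 per group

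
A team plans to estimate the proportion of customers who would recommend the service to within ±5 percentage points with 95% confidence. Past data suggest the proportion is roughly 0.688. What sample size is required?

n = 330

For a proportion with margin E = 0.05 at 95% confidence, z = 1.960.
n = p̂(1−p̂)(z/E)² = 0.688 × 0.312 × (1.960/0.05)² = 329.85
Round up: n = 330.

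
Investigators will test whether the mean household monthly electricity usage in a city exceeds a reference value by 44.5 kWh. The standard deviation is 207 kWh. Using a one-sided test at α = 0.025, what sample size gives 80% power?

n = 170

For a one-sample z-test, n = ((z_α + z_β)·σ/δ)².
z_α = 1.960 (one-sided α = 0.025); z_β = 0.842 (power 80% → β = 0.2).
n = (2.802 × 207 / 44.5)² = 169.89
Round up: n = 170.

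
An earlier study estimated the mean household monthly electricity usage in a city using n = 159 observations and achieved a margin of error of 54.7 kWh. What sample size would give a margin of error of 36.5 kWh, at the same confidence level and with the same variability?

358

Margin of error scales as 1/√n, so n₂ = n₁·(E₁/E₂)².
n₂ = 159 × (54.7/36.5)² = 159 × 2.246 = 357.11
Round up: n₂ = 358.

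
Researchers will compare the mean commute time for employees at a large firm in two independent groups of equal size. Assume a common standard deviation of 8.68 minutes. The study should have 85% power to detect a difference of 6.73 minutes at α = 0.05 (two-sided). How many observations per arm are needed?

For two equal groups, n per group = 2·((z_{α/2} + z_β)·σ/δ)².
z_{α/2} = 1.960; z_β = 1.036 (power 85%).
n = 2 × (2.996 × 8.68 / 6.73)² = 2 × 14.93 = 29.86
Round up: n = 30 per group.

30 per group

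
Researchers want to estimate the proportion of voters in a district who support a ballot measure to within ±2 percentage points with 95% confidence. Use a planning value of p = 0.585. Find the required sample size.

For a proportion with margin E = 0.02 at 95% confidence, z = 1.960.
n = p̂(1−p̂)(z/E)² = 0.585 × 0.415 × (1.960/0.02)² = 2331.61
Round up: n = 2332.

2332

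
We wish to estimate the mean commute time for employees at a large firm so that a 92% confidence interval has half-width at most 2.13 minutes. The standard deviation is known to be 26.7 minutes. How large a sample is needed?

482

For a mean, the margin of error is E = z·σ/√n, so n = (zσ/E)².
At 92% confidence, z = 1.751.
n = (1.751 × 26.7 / 2.13)² = 481.77
Round up: n = 482.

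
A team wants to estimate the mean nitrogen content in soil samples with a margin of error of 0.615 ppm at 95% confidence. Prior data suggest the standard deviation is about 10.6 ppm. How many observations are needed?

1142

For a mean, the margin of error is E = z·σ/√n, so n = (zσ/E)².
At 95% confidence, z = 1.960.
n = (1.960 × 10.6 / 0.615)² = 1141.23
Round up: n = 1142.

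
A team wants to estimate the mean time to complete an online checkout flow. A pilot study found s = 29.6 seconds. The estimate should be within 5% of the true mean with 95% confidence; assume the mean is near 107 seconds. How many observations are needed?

n = 118

For a mean, the margin of error is E = z·σ/√n, so n = (zσ/E)².
At 95% confidence, z = 1.960.
E = 5% of 107 = 5.35 seconds.
n = (1.960 × 29.6 / 5.35)² = 117.59
Round up: n = 118.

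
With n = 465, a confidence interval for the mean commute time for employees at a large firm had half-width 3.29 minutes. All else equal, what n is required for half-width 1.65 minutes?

Margin of error scales as 1/√n, so n₂ = n₁·(E₁/E₂)².
n₂ = 465 × (3.29/1.65)² = 465 × 3.976 = 1848.84
Round up: n₂ = 1849.

n = 1849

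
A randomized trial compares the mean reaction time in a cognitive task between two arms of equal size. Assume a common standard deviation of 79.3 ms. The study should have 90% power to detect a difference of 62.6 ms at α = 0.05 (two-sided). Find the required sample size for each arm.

34 per group

For two equal groups, n per group = 2·((z_{α/2} + z_β)·σ/δ)².
z_{α/2} = 1.960; z_β = 1.282 (power 90%).
n = 2 × (3.242 × 79.3 / 62.6)² = 2 × 16.87 = 33.74
Round up: n = 34 per group.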